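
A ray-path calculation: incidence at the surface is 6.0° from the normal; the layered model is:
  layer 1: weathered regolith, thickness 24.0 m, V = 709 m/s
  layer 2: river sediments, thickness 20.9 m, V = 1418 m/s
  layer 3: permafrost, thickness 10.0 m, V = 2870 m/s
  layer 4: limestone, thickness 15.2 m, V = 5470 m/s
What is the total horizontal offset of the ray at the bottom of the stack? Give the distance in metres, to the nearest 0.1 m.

32.4 m

Ray parameter p = sin 6.0° / 709 m/s = 1.4743e-04 s/m.
Layer 1: θ = 6.00°; offset = 24.0·tan 6.00° = 2.523 m.
Layer 2: sin θ = p·1418 = 0.2091 → θ = 12.07°; offset = 20.9·tan 12.07° = 4.468 m.
Layer 3: sin θ = p·2870 = 0.4231 → θ = 25.03°; offset = 10.0·tan 25.03° = 4.670 m.
Layer 4: sin θ = p·5470 = 0.8064 → θ = 53.75°; offset = 15.2·tan 53.75° = 20.730 m.
Total horizontal offset = 32.391 m.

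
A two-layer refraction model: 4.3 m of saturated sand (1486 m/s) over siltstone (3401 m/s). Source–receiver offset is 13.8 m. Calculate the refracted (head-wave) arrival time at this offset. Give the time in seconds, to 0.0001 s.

0.0093 s

θ_c = arcsin(V₁/V₂) = arcsin(1486/3401) = 25.91°, cos θ_c = 0.8995.
Intercept time tᵢ = 2h cos θ_c / V₁ = 2·4.3·0.8995/1486 = 0.00521 s.
t = x/V₂ + tᵢ = 13.8/3401 + 0.00521 = 0.00926 s.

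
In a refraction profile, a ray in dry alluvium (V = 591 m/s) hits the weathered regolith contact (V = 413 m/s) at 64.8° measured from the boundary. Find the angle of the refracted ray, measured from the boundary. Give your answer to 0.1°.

72.7°

Convert to the normal: θ₁ = 90° − 64.8° = 25.2°.
Snell's law: sin θ₂ = (V₂/V₁)·sin θ₁ = (413/591)·sin 25.2° = 0.2975.
θ₂ = sin⁻¹(0.2975) = 17.31° (from vertical).
From the interface: 90° − 17.31° = 72.69°.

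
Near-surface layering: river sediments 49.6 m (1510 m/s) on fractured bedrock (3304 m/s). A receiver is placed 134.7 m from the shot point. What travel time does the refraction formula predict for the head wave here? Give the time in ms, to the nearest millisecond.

θ_c = arcsin(V₁/V₂) = arcsin(1510/3304) = 27.20°, cos θ_c = 0.8895.
Intercept time tᵢ = 2h cos θ_c / V₁ = 2·49.6·0.8895/1510 = 0.05843 s.
t = x/V₂ + tᵢ = 134.7/3304 + 0.05843 = 0.09920 s.

99 ms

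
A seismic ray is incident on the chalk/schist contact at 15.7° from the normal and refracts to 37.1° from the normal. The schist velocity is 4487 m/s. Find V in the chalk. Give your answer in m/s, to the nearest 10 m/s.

2010 m/s

Snell's law: sin 15.7°/V₁ = sin 37.1°/V₂.
V₁ = V₂·sin 15.7°/sin 37.1° = 4487 × 0.4486 = 2012.88 m/s.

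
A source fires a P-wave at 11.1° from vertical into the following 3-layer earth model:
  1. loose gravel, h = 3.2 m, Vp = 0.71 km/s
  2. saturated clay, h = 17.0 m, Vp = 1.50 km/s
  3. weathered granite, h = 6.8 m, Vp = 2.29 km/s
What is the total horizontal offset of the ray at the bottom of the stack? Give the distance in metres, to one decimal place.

p = sin θ₁/V₁ = sin 11.1°/0.71 = 2.7116e-01 s/km is conserved through the stack.
Layer 1: θ = 11.10°; offset = 3.2·tan 11.10° = 0.628 m.
Layer 2: sin θ = p·1.50 = 0.4067 → θ = 24.00°; offset = 17.0·tan 24.00° = 7.569 m.
Layer 3: sin θ = p·2.29 = 0.6210 → θ = 38.39°; offset = 6.8·tan 38.39° = 5.387 m.
Total horizontal offset = 13.584 m.

13.6 m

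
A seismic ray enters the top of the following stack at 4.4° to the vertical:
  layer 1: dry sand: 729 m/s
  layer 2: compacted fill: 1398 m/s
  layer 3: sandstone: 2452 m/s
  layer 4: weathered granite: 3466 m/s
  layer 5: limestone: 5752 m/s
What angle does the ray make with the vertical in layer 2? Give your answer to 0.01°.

Ray parameter p = sin 4.4° / 729 = 1.0524e-04 s/m.
sin θ_2 = p·V_2 = 1.0524e-04 × 1398 = 0.1471.
θ_2 = arcsin 0.1471 = 8.46°.

8.46°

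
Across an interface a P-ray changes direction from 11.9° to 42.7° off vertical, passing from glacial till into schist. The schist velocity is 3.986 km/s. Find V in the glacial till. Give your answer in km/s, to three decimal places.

1.212 km/s

sin 11.9° = 0.2062; sin 42.7° = 0.6782.
V₁ = V₂·(sin θ₁/sin θ₂) = 3.986·(0.2062/0.6782) = 1.212 km/s.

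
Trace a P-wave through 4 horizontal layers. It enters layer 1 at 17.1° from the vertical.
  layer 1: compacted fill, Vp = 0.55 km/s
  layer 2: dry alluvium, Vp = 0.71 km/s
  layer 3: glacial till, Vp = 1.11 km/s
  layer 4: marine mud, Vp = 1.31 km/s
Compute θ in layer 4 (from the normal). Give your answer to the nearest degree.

44°

Ray parameter p = sin 17.1° / 0.55 = 5.3462e-01 s/km.
sin θ_4 = p·V_4 = 5.3462e-01 × 1.31 = 0.7004.
θ_4 = arcsin 0.7004 = 44.46°.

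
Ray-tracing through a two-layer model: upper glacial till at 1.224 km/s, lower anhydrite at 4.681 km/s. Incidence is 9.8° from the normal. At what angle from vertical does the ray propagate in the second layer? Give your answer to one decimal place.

40.6°

Snell's law: sin θ₂ = (V₂/V₁)·sin θ₁ = (4.681/1.224)·sin 9.8° = 0.6509.
θ₂ = arcsin 0.6509 = 40.61° from the normal.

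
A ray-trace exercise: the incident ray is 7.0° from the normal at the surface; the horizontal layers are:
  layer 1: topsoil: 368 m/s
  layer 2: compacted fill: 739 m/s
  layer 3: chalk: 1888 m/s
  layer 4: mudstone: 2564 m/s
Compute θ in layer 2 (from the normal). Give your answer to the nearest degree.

14°

Snell's law across each interface conserves sin θ / V, so sin θ_2 = V_2·sin θ₁/V₁.
sin θ_2 = 739 × sin 7.0° / 368 = 0.2447.
θ_2 = 14.17° from the vertical.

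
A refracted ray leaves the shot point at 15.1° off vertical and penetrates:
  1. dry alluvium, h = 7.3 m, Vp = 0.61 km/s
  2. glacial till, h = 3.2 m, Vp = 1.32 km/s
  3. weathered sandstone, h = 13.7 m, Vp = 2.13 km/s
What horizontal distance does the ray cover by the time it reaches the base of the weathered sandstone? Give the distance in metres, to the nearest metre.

p = sin θ₁/V₁ = sin 15.1°/0.61 = 4.2706e-01 s/km is conserved through the stack.
Layer 1: θ = 15.10°; offset = 7.3·tan 15.10° = 1.970 m.
Layer 2: sin θ = p·1.32 = 0.5637 → θ = 34.31°; offset = 3.2·tan 34.31° = 2.184 m.
Layer 3: sin θ = p·2.13 = 0.9096 → θ = 65.45°; offset = 13.7·tan 65.45° = 29.999 m.
Σ offsets = 34.152 m.

34 m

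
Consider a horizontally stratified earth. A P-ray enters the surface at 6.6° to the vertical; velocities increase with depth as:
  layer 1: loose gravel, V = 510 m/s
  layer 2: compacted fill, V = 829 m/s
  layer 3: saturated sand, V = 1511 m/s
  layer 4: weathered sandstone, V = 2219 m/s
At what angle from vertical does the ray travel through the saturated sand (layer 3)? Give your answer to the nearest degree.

Snell's law across each interface conserves sin θ / V, so sin θ_3 = V_3·sin θ₁/V₁.
sin θ_3 = 1511 × sin 6.6° / 510 = 0.3405.
θ_3 = 19.91° from the vertical.

20°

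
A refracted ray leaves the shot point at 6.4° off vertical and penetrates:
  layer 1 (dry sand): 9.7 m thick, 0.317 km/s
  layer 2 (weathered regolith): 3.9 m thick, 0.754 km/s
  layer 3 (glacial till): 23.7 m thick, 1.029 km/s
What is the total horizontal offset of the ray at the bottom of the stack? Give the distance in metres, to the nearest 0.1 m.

Apply Snell's law at each interface; in layer i the horizontal offset is hᵢ·tan θᵢ.
Layer 1: θ = 6.40°; offset = 9.7·tan 6.40° = 1.088 m.
Layer 2: sin θ = 0.754·sin 6.4°/0.317 = 0.2651, θ = 15.37°; offset = 3.9·tan 15.37° = 1.072 m.
Layer 3: sin θ = 1.029·sin 6.4°/0.317 = 0.3618, θ = 21.21°; offset = 23.7·tan 21.21° = 9.199 m.
Summing the layer offsets gives 11.359 m.

11.4 m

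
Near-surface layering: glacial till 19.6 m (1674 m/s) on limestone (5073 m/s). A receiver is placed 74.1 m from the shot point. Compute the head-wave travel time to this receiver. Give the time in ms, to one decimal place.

36.7 ms

θ_c = arcsin(V₁/V₂) = arcsin(1674/5073) = 19.27°, cos θ_c = 0.9440.
Intercept time tᵢ = 2h cos θ_c / V₁ = 2·19.6·0.9440/1674 = 0.02211 s.
t = x/V₂ + tᵢ = 74.1/5073 + 0.02211 = 0.03671 s.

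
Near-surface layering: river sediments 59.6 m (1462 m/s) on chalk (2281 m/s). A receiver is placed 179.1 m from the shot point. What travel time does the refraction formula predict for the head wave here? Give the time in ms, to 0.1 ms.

θ_c = arcsin(V₁/V₂) = arcsin(1462/2281) = 39.86°, cos θ_c = 0.7676.
Intercept time tᵢ = 2h cos θ_c / V₁ = 2·59.6·0.7676/1462 = 0.06258 s.
t = x/V₂ + tᵢ = 179.1/2281 + 0.06258 = 0.14110 s.

141.1 ms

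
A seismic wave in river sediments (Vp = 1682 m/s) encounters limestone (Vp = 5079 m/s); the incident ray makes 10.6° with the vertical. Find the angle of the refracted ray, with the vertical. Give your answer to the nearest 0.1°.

Snell's law: sin θ₂ = (V₂/V₁)·sin θ₁ = (5079/1682)·sin 10.6° = 0.5555.
θ₂ = sin⁻¹(0.5555) = 33.74° (from vertical).

33.7°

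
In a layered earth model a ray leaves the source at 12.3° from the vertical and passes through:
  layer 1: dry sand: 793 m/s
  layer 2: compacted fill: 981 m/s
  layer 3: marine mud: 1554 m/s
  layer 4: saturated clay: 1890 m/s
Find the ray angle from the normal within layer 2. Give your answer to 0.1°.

15.3°

Snell's law across each interface conserves sin θ / V, so sin θ_2 = V_2·sin θ₁/V₁.
sin θ_2 = 981 × sin 12.3° / 793 = 0.2635.
θ_2 = arcsin 0.2635 = 15.28°.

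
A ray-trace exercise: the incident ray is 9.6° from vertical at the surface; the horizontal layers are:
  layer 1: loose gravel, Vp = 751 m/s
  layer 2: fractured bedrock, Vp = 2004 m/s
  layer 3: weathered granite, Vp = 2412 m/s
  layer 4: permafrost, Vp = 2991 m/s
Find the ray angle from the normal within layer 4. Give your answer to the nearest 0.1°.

Ray parameter p = sin 9.6° / 751 = 2.2206e-04 s/m.
sin θ_4 = p·V_4 = 2.2206e-04 × 2991 = 0.6642.
θ_4 = 41.62° from the vertical.

41.6°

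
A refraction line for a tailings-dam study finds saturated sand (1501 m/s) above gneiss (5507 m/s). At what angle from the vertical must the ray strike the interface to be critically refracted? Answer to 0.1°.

15.8°

Critical incidence: sin θ_c = V₁/V₂ = 1501/5507 = 0.2726.
θ_c = arcsin 0.2726 = 15.82°.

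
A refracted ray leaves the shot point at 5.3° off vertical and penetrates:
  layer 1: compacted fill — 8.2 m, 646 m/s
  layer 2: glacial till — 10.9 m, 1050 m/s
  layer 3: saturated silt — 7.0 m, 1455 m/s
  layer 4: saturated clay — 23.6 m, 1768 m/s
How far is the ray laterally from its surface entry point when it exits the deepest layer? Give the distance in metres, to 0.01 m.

10.07 m

p = sin θ₁/V₁ = sin 5.3°/646 = 1.4299e-04 s/m is conserved through the stack.
Layer 1: θ = 5.30°; offset = 8.2·tan 5.30° = 0.7607 m.
Layer 2: sin θ = p·1050 = 0.1501 → θ = 8.63°; offset = 10.9·tan 8.63° = 1.6553 m.
Layer 3: sin θ = p·1455 = 0.2080 → θ = 12.01°; offset = 7.0·tan 12.01° = 1.4889 m.
Layer 4: sin θ = p·1768 = 0.2528 → θ = 14.64°; offset = 23.6·tan 14.64° = 6.1665 m.
Summing the layer offsets gives 10.0713 m.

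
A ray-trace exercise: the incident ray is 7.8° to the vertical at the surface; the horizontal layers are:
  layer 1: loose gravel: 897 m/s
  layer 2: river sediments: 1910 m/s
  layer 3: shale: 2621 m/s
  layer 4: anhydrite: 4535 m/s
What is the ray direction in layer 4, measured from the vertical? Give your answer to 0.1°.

Ray parameter p = sin 7.8° / 897 = 1.5130e-04 s/m.
sin θ_4 = p·V_4 = 1.5130e-04 × 4535 = 0.6861.
θ_4 = arcsin 0.6861 = 43.33°.

43.3°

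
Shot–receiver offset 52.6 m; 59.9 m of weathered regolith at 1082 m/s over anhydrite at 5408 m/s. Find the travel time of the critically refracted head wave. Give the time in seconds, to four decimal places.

0.1182 s

θ_c = arcsin(V₁/V₂) = arcsin(1082/5408) = 11.54°, cos θ_c = 0.9798.
Intercept time tᵢ = 2h cos θ_c / V₁ = 2·59.9·0.9798/1082 = 0.10848 s.
t = x/V₂ + tᵢ = 52.6/5408 + 0.10848 = 0.11821 s.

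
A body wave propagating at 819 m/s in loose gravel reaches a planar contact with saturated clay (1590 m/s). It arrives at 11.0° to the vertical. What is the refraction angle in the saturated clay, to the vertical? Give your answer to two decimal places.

Snell's law: sin θ₂ = (V₂/V₁)·sin θ₁ = (1590/819)·sin 11.0° = 0.3704.
θ₂ = sin⁻¹(0.3704) = 21.74° (from vertical).

21.74°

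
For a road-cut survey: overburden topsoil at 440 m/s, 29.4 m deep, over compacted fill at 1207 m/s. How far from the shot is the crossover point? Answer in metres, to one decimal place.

x_cross = 2h·√((V₂+V₁)/(V₂−V₁)).
(V₂+V₁)/(V₂−V₁) = (1207+440)/(1207−440) = 2.1473; √ = 1.4654.
x_cross = 2·29.4·1.4654 = 86.16 m.

86.2 m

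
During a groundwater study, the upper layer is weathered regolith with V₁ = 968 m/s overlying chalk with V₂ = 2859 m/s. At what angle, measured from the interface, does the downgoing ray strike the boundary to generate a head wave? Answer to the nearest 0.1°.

Critical incidence: sin θ_c = V₁/V₂ = 968/2859 = 0.3386.
θ_c = arcsin 0.3386 = 19.79°.
Measured from the interface: 90° − 19.79° = 70.21°.

70.2°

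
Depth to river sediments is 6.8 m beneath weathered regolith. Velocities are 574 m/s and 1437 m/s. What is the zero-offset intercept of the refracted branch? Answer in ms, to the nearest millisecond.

θ_c = arcsin(V₁/V₂) = arcsin(574/1437) = 23.54°; cos θ_c = 0.9168.
tᵢ = 2h·cos θ_c / V₁ = 2·6.8·0.9168 / 574 = 0.02172 s.

22 ms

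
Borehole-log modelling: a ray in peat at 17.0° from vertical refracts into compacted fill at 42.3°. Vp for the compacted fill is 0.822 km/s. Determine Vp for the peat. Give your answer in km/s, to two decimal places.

0.36 km/s

Snell's law: sin 17.0°/V₁ = sin 42.3°/V₂.
V₁ = V₂·sin 17.0°/sin 42.3° = 0.822 × 0.4344 = 0.36 km/s.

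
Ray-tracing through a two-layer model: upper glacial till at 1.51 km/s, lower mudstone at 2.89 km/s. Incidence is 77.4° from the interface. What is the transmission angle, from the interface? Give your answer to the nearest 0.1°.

Convert to the normal: θ₁ = 90° − 77.4° = 12.6°.
Snell's law: sin θ₂ = (V₂/V₁)·sin θ₁ = (2.89/1.51)·sin 12.6° = 0.4175.
θ₂ = arcsin 0.4175 = 24.68° from the normal.
From the interface: 90° − 24.68° = 65.32°.

65.3°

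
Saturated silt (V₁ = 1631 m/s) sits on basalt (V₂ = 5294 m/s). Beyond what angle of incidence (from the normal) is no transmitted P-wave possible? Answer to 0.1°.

At critical incidence the refracted ray runs along the interface (θ₂ = 90°), so sin θ_c = V₁/V₂.
θ_c = arcsin(1631/5294) = arcsin 0.3081 = 17.94°.

17.9°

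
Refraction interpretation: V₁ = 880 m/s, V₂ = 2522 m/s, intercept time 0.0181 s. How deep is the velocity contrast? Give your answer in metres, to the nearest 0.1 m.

h = tᵢ·V₁·V₂ / (2·√(V₂²−V₁²)).
√(V₂²−V₁²) = √(2522² − 880²) = 2363.5 m/s.
h = 0.0181 s × 880 × 2522 / (2 × 2363.5) = 8.50 m.

8.5 m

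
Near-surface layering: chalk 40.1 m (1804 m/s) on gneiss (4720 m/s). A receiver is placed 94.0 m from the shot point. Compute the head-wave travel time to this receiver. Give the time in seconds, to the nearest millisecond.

t = x/V₂ + 2h·√(V₂²−V₁²)/(V₁V₂).
√(V₂²−V₁²) = √(4720²−1804²) = 4361.6 m/s; delay term = 2·40.1·4361.6/(1804·4720) = 0.04108 s.
t = 94.0/4720 + 0.04108 = 0.06100 s.

0.061 s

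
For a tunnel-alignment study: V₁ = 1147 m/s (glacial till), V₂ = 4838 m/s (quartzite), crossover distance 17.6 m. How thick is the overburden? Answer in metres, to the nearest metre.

7 m

x_cross = 2h·√((V₂+V₁)/(V₂−V₁)) → h = x_cross / (2·√((V₂+V₁)/(V₂−V₁))).
√((V₂+V₁)/(V₂−V₁)) = √((4838+1147)/(4838−1147)) = 1.2734.
h = 17.6 / (2·1.2734) = 6.91 m.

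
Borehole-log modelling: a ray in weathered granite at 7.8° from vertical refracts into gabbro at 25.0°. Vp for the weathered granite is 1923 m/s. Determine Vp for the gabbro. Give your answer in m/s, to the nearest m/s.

5988 m/s

sin 7.8° = 0.1357; sin 25.0° = 0.4226.
V₂ = V₁·(sin θ₂/sin θ₁) = 1923·(0.4226/0.1357) = 5988.22 m/s.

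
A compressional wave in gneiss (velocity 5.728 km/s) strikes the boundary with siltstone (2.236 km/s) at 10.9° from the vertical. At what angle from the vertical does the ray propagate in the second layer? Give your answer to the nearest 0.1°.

Snell's law: sin θ₂ = (V₂/V₁)·sin θ₁ = (2.236/5.728)·sin 10.9° = 0.0738.
θ₂ = arcsin 0.0738 = 4.23° from the normal.

4.2°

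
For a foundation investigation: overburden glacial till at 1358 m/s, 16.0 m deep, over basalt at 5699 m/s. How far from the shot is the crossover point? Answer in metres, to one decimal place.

θ_c = arcsin(1358/5699) = 13.79°, so cos θ_c = 0.9712 and tᵢ = 2h cos θ_c/V₁ = 0.0229 s.
At crossover x/V₁ = x/V₂ + tᵢ ⇒ x = tᵢ/(1/V₁ − 1/V₂) = 0.02289/(7.3638e-04 − 1.7547e-04) = 40.80 m.

40.8 m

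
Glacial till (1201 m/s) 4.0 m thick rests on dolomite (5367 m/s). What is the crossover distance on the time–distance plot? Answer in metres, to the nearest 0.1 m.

10.0 m

θ_c = arcsin(1201/5367) = 12.93°, so cos θ_c = 0.9746 and tᵢ = 2h cos θ_c/V₁ = 0.0065 s.
At crossover x/V₁ = x/V₂ + tᵢ ⇒ x = tᵢ/(1/V₁ − 1/V₂) = 0.00649/(8.3264e-04 − 1.8632e-04) = 10.04 m.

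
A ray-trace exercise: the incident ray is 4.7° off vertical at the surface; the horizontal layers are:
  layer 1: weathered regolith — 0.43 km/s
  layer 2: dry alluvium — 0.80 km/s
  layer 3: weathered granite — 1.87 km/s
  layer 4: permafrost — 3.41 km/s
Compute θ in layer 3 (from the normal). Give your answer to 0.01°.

20.88°

Ray parameter p = sin 4.7° / 0.43 = 1.9055e-01 s/km.
sin θ_3 = p·V_3 = 1.9055e-01 × 1.87 = 0.3563.
θ_3 = 20.88° from the vertical.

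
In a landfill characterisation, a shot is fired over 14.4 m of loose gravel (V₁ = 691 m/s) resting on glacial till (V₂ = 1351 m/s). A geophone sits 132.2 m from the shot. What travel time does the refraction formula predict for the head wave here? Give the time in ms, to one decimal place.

θ_c = arcsin(V₁/V₂) = arcsin(691/1351) = 30.76°, cos θ_c = 0.8593.
Intercept time tᵢ = 2h cos θ_c / V₁ = 2·14.4·0.8593/691 = 0.03581 s.
t = x/V₂ + tᵢ = 132.2/1351 + 0.03581 = 0.13367 s.

133.7 ms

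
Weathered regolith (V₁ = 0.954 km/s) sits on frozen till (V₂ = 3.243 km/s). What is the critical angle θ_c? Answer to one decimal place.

17.1°

At critical incidence the refracted ray runs along the interface (θ₂ = 90°), so sin θ_c = V₁/V₂.
θ_c = arcsin(0.954/3.243) = arcsin 0.2942 = 17.11°.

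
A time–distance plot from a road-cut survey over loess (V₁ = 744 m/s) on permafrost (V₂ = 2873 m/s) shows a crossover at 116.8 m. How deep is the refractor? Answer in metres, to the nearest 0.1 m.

44.8 m

h = (x_cross/2)·√((V₂−V₁)/(V₂+V₁)).
(V₂−V₁)/(V₂+V₁) = (2873−744)/(2873+744) = 0.5886; √ = 0.7672.
h = (116.8/2)·0.7672 = 44.80 m.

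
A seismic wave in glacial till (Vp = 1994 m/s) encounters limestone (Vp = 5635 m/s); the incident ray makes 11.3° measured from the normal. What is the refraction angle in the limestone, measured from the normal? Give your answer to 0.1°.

sin θ₁/V₁ = sin θ₂/V₂ ⇒ sin θ₂ = 5635·sin 11.3°/1994 = 5635·0.1959/1994 = 0.5537.
θ₂ = sin⁻¹(0.5537) = 33.62° (from vertical).

33.6°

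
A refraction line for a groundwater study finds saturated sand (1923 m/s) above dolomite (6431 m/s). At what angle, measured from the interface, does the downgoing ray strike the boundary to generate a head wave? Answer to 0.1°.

72.6°

Critical incidence: sin θ_c = V₁/V₂ = 1923/6431 = 0.2990.
θ_c = arcsin 0.2990 = 17.40°.
Measured from the interface: 90° − 17.40° = 72.60°.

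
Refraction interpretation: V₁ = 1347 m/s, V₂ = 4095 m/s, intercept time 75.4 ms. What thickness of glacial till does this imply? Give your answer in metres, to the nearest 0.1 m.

53.8 m

h = tᵢ·V₁·V₂ / (2·√(V₂²−V₁²)).
√(V₂²−V₁²) = √(4095² − 1347²) = 3867.1 m/s.
h = 0.0754 s × 1347 × 4095 / (2 × 3867.1) = 53.77 m.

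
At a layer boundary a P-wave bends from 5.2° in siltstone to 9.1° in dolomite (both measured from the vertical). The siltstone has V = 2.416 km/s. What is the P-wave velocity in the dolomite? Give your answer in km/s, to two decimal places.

sin 5.2° = 0.0906; sin 9.1° = 0.1582.
V₂ = V₁·(sin θ₂/sin θ₁) = 2.416·(0.1582/0.0906) = 4.22 km/s.

4.22 km/s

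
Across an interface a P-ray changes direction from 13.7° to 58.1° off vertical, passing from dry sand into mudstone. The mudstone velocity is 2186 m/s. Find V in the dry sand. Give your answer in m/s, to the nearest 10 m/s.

Snell's law: sin 13.7°/V₁ = sin 58.1°/V₂.
V₁ = V₂·sin 13.7°/sin 58.1° = 2186 × 0.2790 = 609.83 m/s.

610 m/s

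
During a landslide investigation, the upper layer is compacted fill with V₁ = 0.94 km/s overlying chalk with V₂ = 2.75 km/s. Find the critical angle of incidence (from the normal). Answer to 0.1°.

20.0°

Critical incidence: sin θ_c = V₁/V₂ = 0.94/2.75 = 0.3418.
θ_c = arcsin 0.3418 = 19.99°.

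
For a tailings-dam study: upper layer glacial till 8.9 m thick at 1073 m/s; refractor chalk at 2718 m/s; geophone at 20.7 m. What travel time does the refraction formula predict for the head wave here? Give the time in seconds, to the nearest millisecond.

θ_c = arcsin(V₁/V₂) = arcsin(1073/2718) = 23.25°, cos θ_c = 0.9188.
Intercept time tᵢ = 2h cos θ_c / V₁ = 2·8.9·0.9188/1073 = 0.01524 s.
t = x/V₂ + tᵢ = 20.7/2718 + 0.01524 = 0.02286 s.

0.023 s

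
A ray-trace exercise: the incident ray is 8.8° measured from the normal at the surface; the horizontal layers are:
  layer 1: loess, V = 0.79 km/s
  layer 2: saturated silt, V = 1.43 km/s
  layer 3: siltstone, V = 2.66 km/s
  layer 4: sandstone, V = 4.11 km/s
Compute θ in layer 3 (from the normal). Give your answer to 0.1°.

Ray parameter p = sin 8.8° / 0.79 = 1.9365e-01 s/km.
sin θ_3 = p·V_3 = 1.9365e-01 × 2.66 = 0.5151.
θ_3 = arcsin 0.5151 = 31.01°.

31.0°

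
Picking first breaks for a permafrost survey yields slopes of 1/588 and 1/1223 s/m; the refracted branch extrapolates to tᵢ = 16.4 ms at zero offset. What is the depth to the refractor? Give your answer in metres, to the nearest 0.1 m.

5.5 m

h = tᵢ·V₁·V₂ / (2·√(V₂²−V₁²)).
√(V₂²−V₁²) = √(1223² − 588²) = 1072.4 m/s.
h = 0.0164 s × 588 × 1223 / (2 × 1072.4) = 5.50 m.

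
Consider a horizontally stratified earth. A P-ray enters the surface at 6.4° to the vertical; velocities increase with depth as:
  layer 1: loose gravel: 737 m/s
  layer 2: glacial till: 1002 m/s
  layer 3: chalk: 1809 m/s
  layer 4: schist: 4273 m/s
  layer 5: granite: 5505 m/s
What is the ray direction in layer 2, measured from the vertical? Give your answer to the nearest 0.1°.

8.7°

Ray parameter p = sin 6.4° / 737 = 1.5125e-04 s/m.
sin θ_2 = p·V_2 = 1.5125e-04 × 1002 = 0.1515.
θ_2 = arcsin 0.1515 = 8.72°.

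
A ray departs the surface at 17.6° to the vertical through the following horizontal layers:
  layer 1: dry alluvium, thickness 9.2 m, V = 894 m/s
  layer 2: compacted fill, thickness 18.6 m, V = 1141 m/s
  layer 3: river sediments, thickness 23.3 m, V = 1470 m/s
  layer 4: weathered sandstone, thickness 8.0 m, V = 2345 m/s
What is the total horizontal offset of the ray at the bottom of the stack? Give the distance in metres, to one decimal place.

Ray parameter p = sin 17.6° / 894 m/s = 3.3822e-04 s/m.
Layer 1: θ = 17.60°; offset = 9.2·tan 17.60° = 2.918 m.
Layer 2: sin θ = p·1141 = 0.3859 → θ = 22.70°; offset = 18.6·tan 22.70° = 7.781 m.
Layer 3: sin θ = p·1470 = 0.4972 → θ = 29.81°; offset = 23.3·tan 29.81° = 13.352 m.
Layer 4: sin θ = p·2345 = 0.7931 → θ = 52.48°; offset = 8.0·tan 52.48° = 10.418 m.
Σ offsets = 34.469 m.

34.5 m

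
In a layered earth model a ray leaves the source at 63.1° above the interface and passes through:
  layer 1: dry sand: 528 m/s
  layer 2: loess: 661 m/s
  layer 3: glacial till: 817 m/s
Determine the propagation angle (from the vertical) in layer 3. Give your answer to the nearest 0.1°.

44.4°

From the normal: θ₁ = 90° − 63.1° = 26.9°.
Snell's law across each interface conserves sin θ / V, so sin θ_3 = V_3·sin θ₁/V₁.
sin θ_3 = 817 × sin 26.9° / 528 = 0.7001.
θ_3 = arcsin 0.7001 = 44.43°.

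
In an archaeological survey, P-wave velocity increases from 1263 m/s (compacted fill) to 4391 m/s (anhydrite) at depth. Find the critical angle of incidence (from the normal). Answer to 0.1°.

16.7°

Critical incidence: sin θ_c = V₁/V₂ = 1263/4391 = 0.2876.
θ_c = arcsin 0.2876 = 16.72°.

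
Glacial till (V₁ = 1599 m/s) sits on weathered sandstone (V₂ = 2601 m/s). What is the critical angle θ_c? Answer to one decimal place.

37.9°

At critical incidence the refracted ray runs along the interface (θ₂ = 90°), so sin θ_c = V₁/V₂.
θ_c = arcsin(1599/2601) = arcsin 0.6148 = 37.93°.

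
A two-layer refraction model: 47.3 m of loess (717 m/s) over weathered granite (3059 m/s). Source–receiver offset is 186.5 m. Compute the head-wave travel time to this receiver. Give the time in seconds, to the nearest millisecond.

0.189 s

θ_c = arcsin(V₁/V₂) = arcsin(717/3059) = 13.56°, cos θ_c = 0.9721.
Intercept time tᵢ = 2h cos θ_c / V₁ = 2·47.3·0.9721/717 = 0.12826 s.
t = x/V₂ + tᵢ = 186.5/3059 + 0.12826 = 0.18923 s.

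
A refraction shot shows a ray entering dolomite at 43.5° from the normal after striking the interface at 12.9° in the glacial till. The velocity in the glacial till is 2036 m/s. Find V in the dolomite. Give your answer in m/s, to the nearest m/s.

6278 m/s

Snell's law: sin 12.9°/V₁ = sin 43.5°/V₂.
V₂ = V₁·sin 43.5°/sin 12.9° = 2036 × 3.0833 = 6277.67 m/s.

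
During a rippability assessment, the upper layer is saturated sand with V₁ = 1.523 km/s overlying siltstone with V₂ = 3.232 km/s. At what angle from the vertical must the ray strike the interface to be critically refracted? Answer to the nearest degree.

28°

At critical incidence the refracted ray runs along the interface (θ₂ = 90°), so sin θ_c = V₁/V₂.
θ_c = arcsin(1.523/3.232) = arcsin 0.4712 = 28.11°.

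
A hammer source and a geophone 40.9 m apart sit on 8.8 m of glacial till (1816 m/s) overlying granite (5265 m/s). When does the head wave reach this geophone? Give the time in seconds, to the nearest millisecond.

t = x/V₂ + 2h·√(V₂²−V₁²)/(V₁V₂).
√(V₂²−V₁²) = √(5265²−1816²) = 4941.9 m/s; delay term = 2·8.8·4941.9/(1816·5265) = 0.00910 s.
t = 40.9/5265 + 0.00910 = 0.01687 s.

0.017 s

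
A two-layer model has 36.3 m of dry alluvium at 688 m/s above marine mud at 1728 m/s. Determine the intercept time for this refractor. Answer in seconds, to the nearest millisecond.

0.097 s

θ_c = arcsin(V₁/V₂) = arcsin(688/1728) = 23.46°; cos θ_c = 0.9173.
tᵢ = 2h·cos θ_c / V₁ = 2·36.3·0.9173 / 688 = 0.09680 s.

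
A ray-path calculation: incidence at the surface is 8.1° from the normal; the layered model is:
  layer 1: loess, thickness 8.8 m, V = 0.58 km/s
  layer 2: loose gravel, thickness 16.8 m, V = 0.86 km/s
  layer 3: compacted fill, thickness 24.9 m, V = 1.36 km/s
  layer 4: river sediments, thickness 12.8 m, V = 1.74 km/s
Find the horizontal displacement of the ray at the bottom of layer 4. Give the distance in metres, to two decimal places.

19.53 m

Apply Snell's law at each interface; in layer i the horizontal offset is hᵢ·tan θᵢ.
Layer 1: θ = 8.10°; offset = 8.8·tan 8.10° = 1.2524 m.
Layer 2: sin θ = 0.86·sin 8.1°/0.58 = 0.2089, θ = 12.06°; offset = 16.8·tan 12.06° = 3.5891 m.
Layer 3: sin θ = 1.36·sin 8.1°/0.58 = 0.3304, θ = 19.29°; offset = 24.9·tan 19.29° = 8.7161 m.
Layer 4: sin θ = 1.74·sin 8.1°/0.58 = 0.4227, θ = 25.01°; offset = 12.8·tan 25.01° = 5.9702 m.
Total horizontal offset = 19.5279 m.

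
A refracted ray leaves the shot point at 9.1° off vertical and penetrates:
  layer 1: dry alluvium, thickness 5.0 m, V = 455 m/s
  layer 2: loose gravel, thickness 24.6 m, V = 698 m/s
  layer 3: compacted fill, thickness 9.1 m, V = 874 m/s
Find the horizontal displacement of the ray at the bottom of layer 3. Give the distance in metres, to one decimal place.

p = sin θ₁/V₁ = sin 9.1°/455 = 3.4760e-04 s/m is conserved through the stack.
Layer 1: θ = 9.10°; offset = 5.0·tan 9.10° = 0.801 m.
Layer 2: sin θ = p·698 = 0.2426 → θ = 14.04°; offset = 24.6·tan 14.04° = 6.152 m.
Layer 3: sin θ = p·874 = 0.3038 → θ = 17.69°; offset = 9.1·tan 17.69° = 2.902 m.
Σ offsets = 9.855 m.

9.9 m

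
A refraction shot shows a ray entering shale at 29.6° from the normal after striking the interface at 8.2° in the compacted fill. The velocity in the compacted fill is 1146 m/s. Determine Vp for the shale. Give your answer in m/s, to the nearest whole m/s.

3969 m/s

Snell's law: sin 8.2°/V₁ = sin 29.6°/V₂.
V₂ = V₁·sin 29.6°/sin 8.2° = 1146 × 3.4631 = 3968.74 m/s.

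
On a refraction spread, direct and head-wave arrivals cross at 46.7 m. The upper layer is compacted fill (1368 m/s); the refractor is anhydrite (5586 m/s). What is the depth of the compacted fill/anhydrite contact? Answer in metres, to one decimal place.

18.2 m

x_cross = 2h·√((V₂+V₁)/(V₂−V₁)) → h = x_cross / (2·√((V₂+V₁)/(V₂−V₁))).
√((V₂+V₁)/(V₂−V₁)) = √((5586+1368)/(5586−1368)) = 1.2840.
h = 46.7 / (2·1.2840) = 18.19 m.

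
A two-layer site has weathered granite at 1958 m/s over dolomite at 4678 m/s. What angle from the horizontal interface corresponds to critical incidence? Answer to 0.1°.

65.3°

Critical incidence: sin θ_c = V₁/V₂ = 1958/4678 = 0.4186.
θ_c = arcsin 0.4186 = 24.74°.
Measured from the interface: 90° − 24.74° = 65.26°.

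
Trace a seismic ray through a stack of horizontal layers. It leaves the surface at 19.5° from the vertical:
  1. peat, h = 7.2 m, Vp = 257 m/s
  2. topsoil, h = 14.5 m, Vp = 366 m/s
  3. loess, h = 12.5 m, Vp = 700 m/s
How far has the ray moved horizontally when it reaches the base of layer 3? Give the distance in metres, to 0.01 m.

Ray parameter p = sin 19.5° / 257 m/s = 1.2989e-03 s/m.
Layer 1: θ = 19.50°; offset = 7.2·tan 19.50° = 2.5497 m.
Layer 2: sin θ = p·366 = 0.4754 → θ = 28.38°; offset = 14.5·tan 28.38° = 7.8350 m.
Layer 3: sin θ = p·700 = 0.9092 → θ = 65.40°; offset = 12.5·tan 65.40° = 27.2964 m.
Total horizontal offset = 37.6810 m.

37.68 m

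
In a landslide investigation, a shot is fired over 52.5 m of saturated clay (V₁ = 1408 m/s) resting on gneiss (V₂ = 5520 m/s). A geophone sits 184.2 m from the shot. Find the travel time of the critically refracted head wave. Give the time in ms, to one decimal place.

105.5 ms

θ_c = arcsin(V₁/V₂) = arcsin(1408/5520) = 14.78°, cos θ_c = 0.9669.
Intercept time tᵢ = 2h cos θ_c / V₁ = 2·52.5·0.9669/1408 = 0.07211 s.
t = x/V₂ + tᵢ = 184.2/5520 + 0.07211 = 0.10548 s.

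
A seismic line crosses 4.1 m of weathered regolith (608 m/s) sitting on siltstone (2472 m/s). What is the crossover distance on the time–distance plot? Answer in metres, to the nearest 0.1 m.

θ_c = arcsin(608/2472) = 14.24°, so cos θ_c = 0.9693 and tᵢ = 2h cos θ_c/V₁ = 0.0131 s.
At crossover x/V₁ = x/V₂ + tᵢ ⇒ x = tᵢ/(1/V₁ − 1/V₂) = 0.01307/(1.6447e-03 − 4.0453e-04) = 10.54 m.

10.5 m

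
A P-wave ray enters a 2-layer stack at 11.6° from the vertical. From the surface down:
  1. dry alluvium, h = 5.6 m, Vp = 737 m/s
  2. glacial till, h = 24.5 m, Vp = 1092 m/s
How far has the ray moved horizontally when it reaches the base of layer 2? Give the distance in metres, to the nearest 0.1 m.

Apply Snell's law at each interface; in layer i the horizontal offset is hᵢ·tan θᵢ.
Layer 1: θ = 11.60°; offset = 5.6·tan 11.60° = 1.150 m.
Layer 2: sin θ = 1092·sin 11.6°/737 = 0.2979, θ = 17.33°; offset = 24.5·tan 17.33° = 7.647 m.
Total horizontal offset = 8.796 m.

8.8 m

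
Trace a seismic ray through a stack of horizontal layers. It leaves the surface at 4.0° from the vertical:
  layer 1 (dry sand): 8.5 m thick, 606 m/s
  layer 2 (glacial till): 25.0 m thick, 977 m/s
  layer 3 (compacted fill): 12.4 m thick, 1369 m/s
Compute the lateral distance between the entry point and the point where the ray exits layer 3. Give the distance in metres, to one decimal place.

Ray parameter p = sin 4.0° / 606 m/s = 1.1511e-04 s/m.
Layer 1: θ = 4.00°; offset = 8.5·tan 4.00° = 0.594 m.
Layer 2: sin θ = p·977 = 0.1125 → θ = 6.46°; offset = 25.0·tan 6.46° = 2.830 m.
Layer 3: sin θ = p·1369 = 0.1576 → θ = 9.07°; offset = 12.4·tan 9.07° = 1.979 m.
Total horizontal offset = 5.403 m.

5.4 m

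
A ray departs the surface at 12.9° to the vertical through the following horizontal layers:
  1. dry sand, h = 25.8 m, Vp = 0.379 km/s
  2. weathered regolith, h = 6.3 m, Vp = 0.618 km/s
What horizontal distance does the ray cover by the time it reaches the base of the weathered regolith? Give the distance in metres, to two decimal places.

8.37 m

p = sin θ₁/V₁ = sin 12.9°/0.379 = 5.8905e-01 s/km is conserved through the stack.
Layer 1: θ = 12.90°; offset = 25.8·tan 12.90° = 5.9090 m.
Layer 2: sin θ = p·0.618 = 0.3640 → θ = 21.35°; offset = 6.3·tan 21.35° = 2.4624 m.
Summing the layer offsets gives 8.3714 m.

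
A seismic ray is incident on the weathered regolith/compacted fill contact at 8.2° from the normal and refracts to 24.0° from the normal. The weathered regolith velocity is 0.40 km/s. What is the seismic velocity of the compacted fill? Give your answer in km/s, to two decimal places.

1.14 km/s

sin 8.2° = 0.1426; sin 24.0° = 0.4067.
V₂ = V₁·(sin θ₂/sin θ₁) = 0.40·(0.4067/0.1426) = 1.14 km/s.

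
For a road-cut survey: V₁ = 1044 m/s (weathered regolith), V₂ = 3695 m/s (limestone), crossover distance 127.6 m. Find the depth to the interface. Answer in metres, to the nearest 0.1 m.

x_cross = 2h·√((V₂+V₁)/(V₂−V₁)) → h = x_cross / (2·√((V₂+V₁)/(V₂−V₁))).
√((V₂+V₁)/(V₂−V₁)) = √((3695+1044)/(3695−1044)) = 1.3370.
h = 127.6 / (2·1.3370) = 47.72 m.

47.7 m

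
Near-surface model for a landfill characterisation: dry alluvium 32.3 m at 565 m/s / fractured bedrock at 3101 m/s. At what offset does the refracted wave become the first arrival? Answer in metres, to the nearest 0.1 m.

x_cross = 2h·√((V₂+V₁)/(V₂−V₁)).
(V₂+V₁)/(V₂−V₁) = (3101+565)/(3101−565) = 1.4456; √ = 1.2023.
x_cross = 2·32.3·1.2023 = 77.67 m.

77.7 m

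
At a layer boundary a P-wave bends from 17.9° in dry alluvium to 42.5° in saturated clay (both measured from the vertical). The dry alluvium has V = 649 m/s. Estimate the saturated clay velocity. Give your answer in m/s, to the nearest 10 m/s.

1430 m/s

sin 17.9° = 0.3074; sin 42.5° = 0.6756.
V₂ = V₁·(sin θ₂/sin θ₁) = 649·(0.6756/0.3074) = 1426.54 m/s.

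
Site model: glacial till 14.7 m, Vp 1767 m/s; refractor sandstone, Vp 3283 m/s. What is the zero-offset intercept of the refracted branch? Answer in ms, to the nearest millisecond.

14 ms

tᵢ = 2h·√(V₂²−V₁²)/(V₁V₂).
√(V₂²−V₁²) = √(3283²−1767²) = 2766.9 m/s.
tᵢ = 2·14.7·2766.9/(1767·3283) = 0.01402 s.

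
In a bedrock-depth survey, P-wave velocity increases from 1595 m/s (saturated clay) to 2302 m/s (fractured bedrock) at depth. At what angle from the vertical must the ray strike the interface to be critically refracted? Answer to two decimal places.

43.86°

Critical incidence: sin θ_c = V₁/V₂ = 1595/2302 = 0.6929.
θ_c = arcsin 0.6929 = 43.86°.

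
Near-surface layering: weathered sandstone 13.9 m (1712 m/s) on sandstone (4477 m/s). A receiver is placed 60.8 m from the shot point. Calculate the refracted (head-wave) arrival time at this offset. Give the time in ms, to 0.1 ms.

28.6 ms

θ_c = arcsin(V₁/V₂) = arcsin(1712/4477) = 22.48°, cos θ_c = 0.9240.
Intercept time tᵢ = 2h cos θ_c / V₁ = 2·13.9·0.9240/1712 = 0.01500 s.
t = x/V₂ + tᵢ = 60.8/4477 + 0.01500 = 0.02858 s.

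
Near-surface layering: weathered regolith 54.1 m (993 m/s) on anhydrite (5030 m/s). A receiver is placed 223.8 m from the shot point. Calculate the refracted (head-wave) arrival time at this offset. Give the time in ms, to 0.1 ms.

t = x/V₂ + 2h·√(V₂²−V₁²)/(V₁V₂).
√(V₂²−V₁²) = √(5030²−993²) = 4931.0 m/s; delay term = 2·54.1·4931.0/(993·5030) = 0.10682 s.
t = 223.8/5030 + 0.10682 = 0.15131 s.

151.3 ms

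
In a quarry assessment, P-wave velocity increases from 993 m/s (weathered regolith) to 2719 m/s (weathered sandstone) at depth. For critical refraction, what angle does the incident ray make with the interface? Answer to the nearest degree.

69°

Critical incidence: sin θ_c = V₁/V₂ = 993/2719 = 0.3652.
θ_c = arcsin 0.3652 = 21.42°.
Measured from the interface: 90° − 21.42° = 68.58°.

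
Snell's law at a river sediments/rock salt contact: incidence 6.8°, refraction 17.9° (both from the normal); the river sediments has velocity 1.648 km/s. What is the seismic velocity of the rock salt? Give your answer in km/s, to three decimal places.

Snell's law: sin 6.8°/V₁ = sin 17.9°/V₂.
V₂ = V₁·sin 17.9°/sin 6.8° = 1.648 × 2.5958 = 4.278 km/s.

4.278 km/s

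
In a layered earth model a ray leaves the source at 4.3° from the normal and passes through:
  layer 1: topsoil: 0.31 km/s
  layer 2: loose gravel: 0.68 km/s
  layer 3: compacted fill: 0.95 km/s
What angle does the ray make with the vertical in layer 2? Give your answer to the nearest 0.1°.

9.5°

Ray parameter p = sin 4.3° / 0.31 = 2.4187e-01 s/km.
sin θ_2 = p·V_2 = 2.4187e-01 × 0.68 = 0.1645.
θ_2 = 9.47° from the vertical.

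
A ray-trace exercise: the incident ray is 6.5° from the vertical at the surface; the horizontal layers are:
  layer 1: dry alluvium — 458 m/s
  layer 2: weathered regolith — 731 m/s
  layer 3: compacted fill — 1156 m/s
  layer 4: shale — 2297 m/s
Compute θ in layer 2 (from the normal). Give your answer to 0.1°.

10.4°

Ray parameter p = sin 6.5° / 458 = 2.4717e-04 s/m.
sin θ_2 = p·V_2 = 2.4717e-04 × 731 = 0.1807.
θ_2 = arcsin 0.1807 = 10.41°.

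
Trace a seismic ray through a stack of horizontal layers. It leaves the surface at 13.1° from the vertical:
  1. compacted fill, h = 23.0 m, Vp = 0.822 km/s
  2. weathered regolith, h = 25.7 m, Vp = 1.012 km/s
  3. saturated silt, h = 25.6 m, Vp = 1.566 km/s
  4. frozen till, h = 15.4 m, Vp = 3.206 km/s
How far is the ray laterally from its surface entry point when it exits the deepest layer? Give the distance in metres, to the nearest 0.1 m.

Apply Snell's law at each interface; in layer i the horizontal offset is hᵢ·tan θᵢ.
Layer 1: θ = 13.10°; offset = 23.0·tan 13.10° = 5.352 m.
Layer 2: sin θ = 1.012·sin 13.1°/0.822 = 0.2790, θ = 16.20°; offset = 25.7·tan 16.20° = 7.468 m.
Layer 3: sin θ = 1.566·sin 13.1°/0.822 = 0.4318, θ = 25.58°; offset = 25.6·tan 25.58° = 12.255 m.
Layer 4: sin θ = 3.206·sin 13.1°/0.822 = 0.8840, θ = 62.13°; offset = 15.4·tan 62.13° = 29.120 m.
Summing the layer offsets gives 54.196 m.

54.2 m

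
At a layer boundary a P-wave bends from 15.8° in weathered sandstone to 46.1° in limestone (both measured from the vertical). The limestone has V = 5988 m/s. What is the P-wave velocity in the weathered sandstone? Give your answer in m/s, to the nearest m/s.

Snell's law: sin 15.8°/V₁ = sin 46.1°/V₂.
V₁ = V₂·sin 15.8°/sin 46.1° = 5988 × 0.3779 = 2262.73 m/s.

2263 m/s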